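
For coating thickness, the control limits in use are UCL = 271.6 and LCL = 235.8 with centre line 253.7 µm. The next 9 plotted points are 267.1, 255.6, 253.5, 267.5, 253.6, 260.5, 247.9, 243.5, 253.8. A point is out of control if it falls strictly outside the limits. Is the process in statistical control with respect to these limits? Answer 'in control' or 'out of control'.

All 9 points lie within [235.8, 271.6].

in control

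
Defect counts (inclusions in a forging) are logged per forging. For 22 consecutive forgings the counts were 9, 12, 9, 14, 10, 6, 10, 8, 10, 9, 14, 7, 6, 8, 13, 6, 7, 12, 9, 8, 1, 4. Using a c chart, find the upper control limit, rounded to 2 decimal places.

c̄ = (9 + 12 + 9 + 14 + 10 + 6 + 10 + 8 + 10 + 9 + 14 + 7 + 6 + 8 + 13 + 6 + 7 + 12 + 9 + 8 + 1 + 4) / 22 = 192 / 22 = 8.7273
UCL = c̄ + 3√c̄ = 8.7273 + 3 × √8.7273 = 8.7273 + 3 × 2.9542 = 17.5899

17.59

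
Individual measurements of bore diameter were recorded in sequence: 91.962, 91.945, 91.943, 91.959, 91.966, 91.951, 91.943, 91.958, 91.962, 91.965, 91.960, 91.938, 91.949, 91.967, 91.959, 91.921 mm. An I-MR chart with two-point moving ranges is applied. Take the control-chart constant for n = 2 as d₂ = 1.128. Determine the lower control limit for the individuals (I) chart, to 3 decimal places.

X̄ = (91.962 + 91.945 + 91.943 + 91.959 + 91.966 + 91.951 + 91.943 + 91.958 + 91.962 + 91.965 + 91.960 + 91.938 + 91.949 + 91.967 + 91.959 + 91.921) / 16 = 91.9530
Moving ranges: 0.017, 0.002, 0.016, 0.007, 0.015, 0.008, 0.015, 0.004, 0.003, 0.005, 0.022, 0.011, 0.018, 0.008, 0.038; M̄R̄ = 0.1890 / 15 = 0.0126
LCL = X̄ − 3·M̄R̄/d₂ = 91.9530 − 3 × 0.0126 / 1.128 = 91.9195

91.919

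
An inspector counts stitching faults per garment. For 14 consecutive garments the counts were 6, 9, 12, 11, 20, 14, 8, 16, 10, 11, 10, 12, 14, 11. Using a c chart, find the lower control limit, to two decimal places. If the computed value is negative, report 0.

1.45

c̄ = (6 + 9 + 12 + 11 + 20 + 14 + 8 + 16 + 10 + 11 + 10 + 12 + 14 + 11) / 14 = 164 / 14 = 11.7143
LCL = c̄ − 3√c̄ = 11.7143 − 3 × 3.4226 = 1.4464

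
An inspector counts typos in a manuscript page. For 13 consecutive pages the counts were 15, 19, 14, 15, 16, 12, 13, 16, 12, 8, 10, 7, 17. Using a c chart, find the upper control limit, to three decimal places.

c̄ = (15 + 19 + 14 + 15 + 16 + 12 + 13 + 16 + 12 + 8 + 10 + 7 + 17) / 13 = 174 / 13 = 13.3846
UCL = c̄ + 3√c̄ = 13.3846 + 3 × √13.3846 = 13.3846 + 3 × 3.6585 = 24.3601

24.360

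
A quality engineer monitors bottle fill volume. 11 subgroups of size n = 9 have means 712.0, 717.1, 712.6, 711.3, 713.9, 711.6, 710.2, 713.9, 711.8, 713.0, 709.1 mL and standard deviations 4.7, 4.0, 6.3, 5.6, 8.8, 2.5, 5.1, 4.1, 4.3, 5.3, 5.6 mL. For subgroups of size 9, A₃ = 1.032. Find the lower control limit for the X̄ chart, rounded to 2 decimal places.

707.13

X̄̄ = (712.0 + 717.1 + 712.6 + 711.3 + 713.9 + 711.6 + 710.2 + 713.9 + 711.8 + 713.0 + 709.1) / 11 = 712.4091
s̄ = (4.7 + 4.0 + 6.3 + 5.6 + 8.8 + 2.5 + 5.1 + 4.1 + 4.3 + 5.3 + 5.6) / 11 = 5.1182
LCL = X̄̄ − A₃·s̄ = 712.4091 − 1.032 × 5.1182 = 707.1271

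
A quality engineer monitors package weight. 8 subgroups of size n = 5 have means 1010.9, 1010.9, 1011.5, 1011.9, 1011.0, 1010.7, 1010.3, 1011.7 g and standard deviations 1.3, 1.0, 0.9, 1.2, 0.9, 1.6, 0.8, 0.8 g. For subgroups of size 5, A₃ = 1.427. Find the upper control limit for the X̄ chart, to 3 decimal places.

X̄̄ = (1010.9 + 1010.9 + 1011.5 + 1011.9 + 1011.0 + 1010.7 + 1010.3 + 1011.7) / 8 = 1011.1125
s̄ = (1.3 + 1.0 + 0.9 + 1.2 + 0.9 + 1.6 + 0.8 + 0.8) / 8 = 1.0625
UCL = X̄̄ + A₃·s̄ = 1011.1125 + 1.427 × 1.0625 = 1012.6287

1012.629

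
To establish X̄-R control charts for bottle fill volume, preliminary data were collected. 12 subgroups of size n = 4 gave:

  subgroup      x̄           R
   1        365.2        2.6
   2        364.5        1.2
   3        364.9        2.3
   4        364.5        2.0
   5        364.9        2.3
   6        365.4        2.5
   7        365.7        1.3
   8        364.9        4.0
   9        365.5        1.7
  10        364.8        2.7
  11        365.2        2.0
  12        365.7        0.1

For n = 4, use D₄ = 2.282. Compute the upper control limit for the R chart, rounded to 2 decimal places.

R̄ = (2.6 + 1.2 + 2.3 + 2.0 + 2.3 + 2.5 + 1.3 + 4.0 + 1.7 + 2.7 + 2.0 + 0.1) / 12 = 24.7000 / 12 = 2.0583
UCL_R = D₄·R̄ = 2.282 × 2.0583 = 4.6971

4.70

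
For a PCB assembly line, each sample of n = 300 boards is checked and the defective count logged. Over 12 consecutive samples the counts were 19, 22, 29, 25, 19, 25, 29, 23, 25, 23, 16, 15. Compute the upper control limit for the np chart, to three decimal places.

36.186

p̄ = Σdᵢ / (k·n) = 270 / (12 × 300) = 0.07500
UCL = np̄ + 3·√(np̄(1−p̄)) = 22.5000 + 3 × √(22.5000×0.92500) = 22.5000 + 3 × 4.5621 = 36.1862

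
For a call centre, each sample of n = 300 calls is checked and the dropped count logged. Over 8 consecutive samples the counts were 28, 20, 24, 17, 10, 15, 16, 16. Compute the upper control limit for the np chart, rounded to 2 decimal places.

30.67

p̄ = Σdᵢ / (k·n) = 146 / (8 × 300) = 0.06083
UCL = np̄ + 3·√(np̄(1−p̄)) = 18.2500 + 3 × √(18.2500×0.93917) = 18.2500 + 3 × 4.1400 = 30.6701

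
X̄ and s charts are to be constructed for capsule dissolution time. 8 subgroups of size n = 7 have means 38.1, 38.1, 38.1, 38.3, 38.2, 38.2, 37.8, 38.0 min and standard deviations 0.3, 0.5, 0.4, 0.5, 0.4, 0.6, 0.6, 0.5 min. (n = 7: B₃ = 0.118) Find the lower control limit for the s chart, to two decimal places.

s̄ = (0.3 + 0.5 + 0.4 + 0.5 + 0.4 + 0.6 + 0.6 + 0.5) / 8 = 0.4750
LCL_s = B₃·s̄ = 0.118 × 0.4750 = 0.0560

0.06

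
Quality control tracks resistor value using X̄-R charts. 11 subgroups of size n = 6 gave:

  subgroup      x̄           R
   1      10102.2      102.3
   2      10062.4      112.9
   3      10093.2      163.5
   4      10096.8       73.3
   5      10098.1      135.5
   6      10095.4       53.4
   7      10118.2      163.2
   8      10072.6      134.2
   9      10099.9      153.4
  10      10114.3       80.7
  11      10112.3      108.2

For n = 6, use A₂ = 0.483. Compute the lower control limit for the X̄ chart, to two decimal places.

X̄̄ = (10102.2 + 10062.4 + 10093.2 + 10096.8 + 10098.1 + 10095.4 + 10118.2 + 10072.6 + 10099.9 + 10114.3 + 10112.3) / 11 = 111065.4000 / 11 = 10096.8545
R̄ = (102.3 + 112.9 + 163.5 + 73.3 + 135.5 + 53.4 + 163.2 + 134.2 + 153.4 + 80.7 + 108.2) / 11 = 1280.6000 / 11 = 116.4182
LCL = X̄̄ − A₂·R̄ = 10096.8545 − 0.483 × 116.4182 = 10040.6246

10040.62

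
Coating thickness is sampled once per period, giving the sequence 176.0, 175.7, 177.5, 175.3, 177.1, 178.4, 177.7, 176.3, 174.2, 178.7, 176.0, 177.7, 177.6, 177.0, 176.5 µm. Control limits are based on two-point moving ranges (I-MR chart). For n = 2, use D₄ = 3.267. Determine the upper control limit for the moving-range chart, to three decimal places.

Moving ranges: 0.3, 1.8, 2.2, 1.8, 1.3, 0.7, 1.4, 2.1, 4.5, 2.7, 1.7, 0.1, 0.6, 0.5; M̄R̄ = 21.7000 / 14 = 1.5500
UCL_MR = D₄·M̄R̄ = 3.267 × 1.5500 = 5.0639

5.064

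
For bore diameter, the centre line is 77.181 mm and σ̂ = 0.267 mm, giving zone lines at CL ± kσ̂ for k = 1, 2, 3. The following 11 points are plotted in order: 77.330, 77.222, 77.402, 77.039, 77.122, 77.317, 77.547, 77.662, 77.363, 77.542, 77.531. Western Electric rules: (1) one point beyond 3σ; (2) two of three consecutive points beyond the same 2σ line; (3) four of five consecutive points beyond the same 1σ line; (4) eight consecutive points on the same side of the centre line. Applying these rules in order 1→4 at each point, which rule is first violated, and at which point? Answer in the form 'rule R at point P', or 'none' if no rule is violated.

Zone of each point (C = within 1σ̂, B = 1σ̂–2σ̂, A = 2σ̂–3σ̂, * = beyond 3σ̂; sign = side of CL): 1:+C, 2:+C, 3:+C, 4:-C, 5:-C, 6:+C, 7:+B, 8:+B, 9:+C, 10:+B, 11:+B
Rule 3 (four of five consecutive points beyond the same 1σ limit) is satisfied at point 11.

rule 3 at point 11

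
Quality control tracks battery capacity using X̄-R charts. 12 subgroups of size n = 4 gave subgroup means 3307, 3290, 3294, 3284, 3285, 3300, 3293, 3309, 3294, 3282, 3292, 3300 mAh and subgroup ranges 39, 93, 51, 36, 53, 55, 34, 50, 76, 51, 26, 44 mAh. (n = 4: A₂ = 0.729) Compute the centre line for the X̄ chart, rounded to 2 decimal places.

3294.17

X̄̄ = (3307 + 3290 + 3294 + 3284 + 3285 + 3300 + 3293 + 3309 + 3294 + 3282 + 3292 + 3300) / 12 = 39530.0000 / 12 = 3294.1667
CL = X̄̄ = 3294.1667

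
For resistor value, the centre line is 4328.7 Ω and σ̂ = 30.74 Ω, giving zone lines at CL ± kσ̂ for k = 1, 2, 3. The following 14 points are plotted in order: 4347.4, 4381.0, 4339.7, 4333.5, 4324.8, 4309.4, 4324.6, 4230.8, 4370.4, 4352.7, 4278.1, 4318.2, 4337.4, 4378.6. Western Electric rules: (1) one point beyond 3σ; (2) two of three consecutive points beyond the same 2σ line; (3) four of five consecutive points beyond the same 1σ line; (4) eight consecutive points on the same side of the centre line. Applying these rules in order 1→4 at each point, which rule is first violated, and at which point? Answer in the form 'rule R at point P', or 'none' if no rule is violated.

Zone of each point (C = within 1σ̂, B = 1σ̂–2σ̂, A = 2σ̂–3σ̂, * = beyond 3σ̂; sign = side of CL): 1:+C, 2:+B, 3:+C, 4:+C, 5:-C, 6:-C, 7:-C, 8:-*, 9:+B, 10:+C, 11:-B, 12:-C, 13:+C, 14:+B
Rule 1 (one point beyond the 3σ limits) is satisfied at point 8.

rule 1 at point 8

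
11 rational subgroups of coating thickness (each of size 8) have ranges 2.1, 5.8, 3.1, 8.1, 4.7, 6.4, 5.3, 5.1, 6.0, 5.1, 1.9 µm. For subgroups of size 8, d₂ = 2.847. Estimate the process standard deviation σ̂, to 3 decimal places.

R̄ = (2.1 + 5.8 + 3.1 + 8.1 + 4.7 + 6.4 + 5.3 + 5.1 + 6.0 + 5.1 + 1.9) / 11 = 4.8727
σ̂ = R̄ / d₂ = 4.8727 / 2.847 = 1.7115

1.712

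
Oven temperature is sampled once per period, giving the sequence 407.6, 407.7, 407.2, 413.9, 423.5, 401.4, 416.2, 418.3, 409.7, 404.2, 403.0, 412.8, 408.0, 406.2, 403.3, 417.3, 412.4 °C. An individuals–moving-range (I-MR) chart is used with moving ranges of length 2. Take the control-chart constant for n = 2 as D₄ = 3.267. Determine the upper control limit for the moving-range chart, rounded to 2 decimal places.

22.34

Moving ranges: 0.1, 0.5, 6.7, 9.6, 22.1, 14.8, 2.1, 8.6, 5.5, 1.2, 9.8, 4.8, 1.8, 2.9, 14.0, 4.9; M̄R̄ = 109.4000 / 16 = 6.8375
UCL_MR = D₄·M̄R̄ = 3.267 × 6.8375 = 22.3381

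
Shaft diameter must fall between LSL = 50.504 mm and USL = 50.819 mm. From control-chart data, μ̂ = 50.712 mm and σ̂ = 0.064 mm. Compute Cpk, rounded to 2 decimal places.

Cpu = (USL − μ̂) / (3σ̂) = (50.819 − 50.712) / (3 × 0.064) = 0.5573; Cpl = (μ̂ − LSL) / (3σ̂) = (50.712 − 50.504) / (3 × 0.064) = 1.0833; Cpk = min(Cpu, Cpl) = 0.5573

0.56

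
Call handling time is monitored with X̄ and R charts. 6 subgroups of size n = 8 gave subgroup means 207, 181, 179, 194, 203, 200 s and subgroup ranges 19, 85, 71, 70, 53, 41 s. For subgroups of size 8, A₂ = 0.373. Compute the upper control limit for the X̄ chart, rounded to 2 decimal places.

215.07

X̄̄ = (207 + 181 + 179 + 194 + 203 + 200) / 6 = 1164.0000 / 6 = 194.0000
R̄ = (19 + 85 + 71 + 70 + 53 + 41) / 6 = 339.0000 / 6 = 56.5000
UCL = X̄̄ + A₂·R̄ = 194.0000 + 0.373 × 56.5000 = 215.0745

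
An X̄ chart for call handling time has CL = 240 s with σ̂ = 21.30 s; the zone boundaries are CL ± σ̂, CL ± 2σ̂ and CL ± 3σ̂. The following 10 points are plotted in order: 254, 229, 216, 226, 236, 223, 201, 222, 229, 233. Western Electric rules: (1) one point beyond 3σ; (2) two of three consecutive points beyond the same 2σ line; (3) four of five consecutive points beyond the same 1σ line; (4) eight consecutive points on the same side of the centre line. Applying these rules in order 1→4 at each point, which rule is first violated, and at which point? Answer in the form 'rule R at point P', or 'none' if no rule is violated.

rule 4 at point 9

Zone of each point (C = within 1σ̂, B = 1σ̂–2σ̂, A = 2σ̂–3σ̂, * = beyond 3σ̂; sign = side of CL): 1:+C, 2:-C, 3:-B, 4:-C, 5:-C, 6:-C, 7:-B, 8:-C, 9:-C, 10:-C
Rule 4 (eight consecutive points on the same side of the centre line) is satisfied at point 9.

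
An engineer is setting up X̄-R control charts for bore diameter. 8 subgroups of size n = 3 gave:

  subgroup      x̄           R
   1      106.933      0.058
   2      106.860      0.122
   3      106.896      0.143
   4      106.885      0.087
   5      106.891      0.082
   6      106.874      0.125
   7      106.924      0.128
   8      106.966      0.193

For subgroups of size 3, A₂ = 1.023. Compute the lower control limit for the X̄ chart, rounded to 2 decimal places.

106.78

X̄̄ = (106.933 + 106.860 + 106.896 + 106.885 + 106.891 + 106.874 + 106.924 + 106.966) / 8 = 855.2290 / 8 = 106.9036
R̄ = (0.058 + 0.122 + 0.143 + 0.087 + 0.082 + 0.125 + 0.128 + 0.193) / 8 = 0.9380 / 8 = 0.1172
LCL = X̄̄ − A₂·R̄ = 106.9036 − 1.023 × 0.1172 = 106.7837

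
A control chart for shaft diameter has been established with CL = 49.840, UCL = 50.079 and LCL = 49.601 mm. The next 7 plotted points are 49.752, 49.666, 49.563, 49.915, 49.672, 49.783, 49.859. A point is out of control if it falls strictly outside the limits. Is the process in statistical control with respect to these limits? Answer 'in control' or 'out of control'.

Compare each point to [49.601, 50.079]: sample 3 = 49.563 < LCL.

out of control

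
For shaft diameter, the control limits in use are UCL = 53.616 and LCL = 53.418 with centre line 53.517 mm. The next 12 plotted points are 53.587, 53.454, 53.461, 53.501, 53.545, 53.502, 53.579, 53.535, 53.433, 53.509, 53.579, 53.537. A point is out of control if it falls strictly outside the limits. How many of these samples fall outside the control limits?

0

All 12 points lie within [53.418, 53.616].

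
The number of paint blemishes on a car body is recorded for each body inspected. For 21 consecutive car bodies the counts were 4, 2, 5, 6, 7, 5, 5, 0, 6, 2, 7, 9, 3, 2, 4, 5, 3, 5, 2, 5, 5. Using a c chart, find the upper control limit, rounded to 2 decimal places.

10.66

c̄ = (4 + 2 + 5 + 6 + 7 + 5 + 5 + 0 + 6 + 2 + 7 + 9 + 3 + 2 + 4 + 5 + 3 + 5 + 2 + 5 + 5) / 21 = 92 / 21 = 4.3810
UCL = c̄ + 3√c̄ = 4.3810 + 3 × √4.3810 = 4.3810 + 3 × 2.0931 = 10.6602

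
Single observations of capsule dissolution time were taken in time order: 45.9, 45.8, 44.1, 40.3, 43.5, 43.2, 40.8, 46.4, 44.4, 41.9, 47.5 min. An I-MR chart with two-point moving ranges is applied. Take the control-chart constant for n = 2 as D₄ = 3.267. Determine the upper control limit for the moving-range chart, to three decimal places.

8.886

Moving ranges: 0.1, 1.7, 3.8, 3.2, 0.3, 2.4, 5.6, 2.0, 2.5, 5.6; M̄R̄ = 27.2000 / 10 = 2.7200
UCL_MR = D₄·M̄R̄ = 3.267 × 2.7200 = 8.8862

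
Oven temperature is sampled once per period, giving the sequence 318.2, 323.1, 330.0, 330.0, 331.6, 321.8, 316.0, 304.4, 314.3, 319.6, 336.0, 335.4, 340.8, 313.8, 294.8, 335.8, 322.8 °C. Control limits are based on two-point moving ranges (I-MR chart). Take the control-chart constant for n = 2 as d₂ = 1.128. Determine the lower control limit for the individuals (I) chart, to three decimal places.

X̄ = (318.2 + 323.1 + 330.0 + 330.0 + 331.6 + 321.8 + 316.0 + 304.4 + 314.3 + 319.6 + 336.0 + 335.4 + 340.8 + 313.8 + 294.8 + 335.8 + 322.8) / 17 = 322.8471
Moving ranges: 4.9, 6.9, 0.0, 1.6, 9.8, 5.8, 11.6, 9.9, 5.3, 16.4, 0.6, 5.4, 27.0, 19.0, 41.0, 13.0; M̄R̄ = 178.2000 / 16 = 11.1375
LCL = X̄ − 3·M̄R̄/d₂ = 322.8471 − 3 × 11.1375 / 1.128 = 293.2260

293.226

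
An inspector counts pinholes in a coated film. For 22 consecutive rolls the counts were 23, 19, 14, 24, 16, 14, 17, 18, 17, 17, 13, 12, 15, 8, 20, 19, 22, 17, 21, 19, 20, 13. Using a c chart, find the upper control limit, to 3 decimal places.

c̄ = (23 + 19 + 14 + 24 + 16 + 14 + 17 + 18 + 17 + 17 + 13 + 12 + 15 + 8 + 20 + 19 + 22 + 17 + 21 + 19 + 20 + 13) / 22 = 378 / 22 = 17.1818
UCL = c̄ + 3√c̄ = 17.1818 + 3 × √17.1818 = 17.1818 + 3 × 4.1451 = 29.6171

29.617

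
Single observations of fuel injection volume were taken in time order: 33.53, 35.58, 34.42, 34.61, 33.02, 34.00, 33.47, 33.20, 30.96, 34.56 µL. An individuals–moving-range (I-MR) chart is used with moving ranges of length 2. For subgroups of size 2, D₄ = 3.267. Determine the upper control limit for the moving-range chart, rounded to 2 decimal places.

4.58

Moving ranges: 2.05, 1.16, 0.19, 1.59, 0.98, 0.53, 0.27, 2.24, 3.60; M̄R̄ = 12.6100 / 9 = 1.4011
UCL_MR = D₄·M̄R̄ = 3.267 × 1.4011 = 4.5774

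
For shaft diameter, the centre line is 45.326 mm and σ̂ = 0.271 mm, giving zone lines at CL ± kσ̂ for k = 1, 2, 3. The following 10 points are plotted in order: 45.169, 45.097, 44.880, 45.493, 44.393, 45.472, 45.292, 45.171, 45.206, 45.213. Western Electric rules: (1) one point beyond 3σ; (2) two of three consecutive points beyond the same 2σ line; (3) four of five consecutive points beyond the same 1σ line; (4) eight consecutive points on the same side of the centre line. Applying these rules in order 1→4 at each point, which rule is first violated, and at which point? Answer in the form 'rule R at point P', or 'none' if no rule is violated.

rule 1 at point 5

Zone of each point (C = within 1σ̂, B = 1σ̂–2σ̂, A = 2σ̂–3σ̂, * = beyond 3σ̂; sign = side of CL): 1:-C, 2:-C, 3:-B, 4:+C, 5:-*, 6:+C, 7:-C, 8:-C, 9:-C, 10:-C
Rule 1 (one point beyond the 3σ limits) is satisfied at point 5.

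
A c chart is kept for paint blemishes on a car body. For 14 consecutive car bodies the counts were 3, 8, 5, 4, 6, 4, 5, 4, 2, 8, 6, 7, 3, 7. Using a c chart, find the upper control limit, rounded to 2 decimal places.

11.95

c̄ = (3 + 8 + 5 + 4 + 6 + 4 + 5 + 4 + 2 + 8 + 6 + 7 + 3 + 7) / 14 = 72 / 14 = 5.1429
UCL = c̄ + 3√c̄ = 5.1429 + 3 × √5.1429 = 5.1429 + 3 × 2.2678 = 11.9462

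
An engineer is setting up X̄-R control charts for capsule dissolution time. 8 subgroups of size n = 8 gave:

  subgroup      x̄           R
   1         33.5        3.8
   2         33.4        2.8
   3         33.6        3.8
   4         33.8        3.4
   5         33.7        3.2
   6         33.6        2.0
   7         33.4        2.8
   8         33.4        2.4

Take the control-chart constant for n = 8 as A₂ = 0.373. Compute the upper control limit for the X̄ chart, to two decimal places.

34.68

X̄̄ = (33.5 + 33.4 + 33.6 + 33.8 + 33.7 + 33.6 + 33.4 + 33.4) / 8 = 268.4000 / 8 = 33.5500
R̄ = (3.8 + 2.8 + 3.8 + 3.4 + 3.2 + 2.0 + 2.8 + 2.4) / 8 = 24.2000 / 8 = 3.0250
UCL = X̄̄ + A₂·R̄ = 33.5500 + 0.373 × 3.0250 = 34.6783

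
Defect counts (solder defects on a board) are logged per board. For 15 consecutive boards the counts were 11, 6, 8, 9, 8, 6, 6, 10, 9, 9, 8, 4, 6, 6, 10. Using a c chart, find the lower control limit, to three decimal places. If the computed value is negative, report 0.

c̄ = (11 + 6 + 8 + 9 + 8 + 6 + 6 + 10 + 9 + 9 + 8 + 4 + 6 + 6 + 10) / 15 = 116 / 15 = 7.7333
LCL = c̄ − 3√c̄ = 7.7333 − 3 × 2.7809 = -0.6093 → 0 (cannot be negative)

0.000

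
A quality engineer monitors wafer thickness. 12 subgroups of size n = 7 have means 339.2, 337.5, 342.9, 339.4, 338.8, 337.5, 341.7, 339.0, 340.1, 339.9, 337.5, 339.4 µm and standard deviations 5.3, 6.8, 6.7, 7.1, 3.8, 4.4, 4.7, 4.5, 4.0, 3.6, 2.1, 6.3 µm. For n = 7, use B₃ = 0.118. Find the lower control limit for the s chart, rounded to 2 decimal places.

0.58

s̄ = (5.3 + 6.8 + 6.7 + 7.1 + 3.8 + 4.4 + 4.7 + 4.5 + 4.0 + 3.6 + 2.1 + 6.3) / 12 = 4.9417
LCL_s = B₃·s̄ = 0.118 × 4.9417 = 0.5831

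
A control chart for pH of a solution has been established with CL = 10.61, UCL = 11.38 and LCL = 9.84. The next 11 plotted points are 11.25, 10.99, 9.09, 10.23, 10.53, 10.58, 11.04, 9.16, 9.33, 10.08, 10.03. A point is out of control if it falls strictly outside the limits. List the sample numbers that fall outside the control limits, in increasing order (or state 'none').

Compare each point to [9.84, 11.38]: sample 3 = 9.09 < LCL; sample 8 = 9.16 < LCL; sample 9 = 9.33 < LCL.

3, 8, 9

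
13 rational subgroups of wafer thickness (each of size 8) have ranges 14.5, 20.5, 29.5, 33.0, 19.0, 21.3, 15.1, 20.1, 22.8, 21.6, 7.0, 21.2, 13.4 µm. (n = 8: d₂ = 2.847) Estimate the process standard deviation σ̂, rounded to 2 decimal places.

7.00

R̄ = (14.5 + 20.5 + 29.5 + 33.0 + 19.0 + 21.3 + 15.1 + 20.1 + 22.8 + 21.6 + 7.0 + 21.2 + 13.4) / 13 = 19.9231
σ̂ = R̄ / d₂ = 19.9231 / 2.847 = 6.9979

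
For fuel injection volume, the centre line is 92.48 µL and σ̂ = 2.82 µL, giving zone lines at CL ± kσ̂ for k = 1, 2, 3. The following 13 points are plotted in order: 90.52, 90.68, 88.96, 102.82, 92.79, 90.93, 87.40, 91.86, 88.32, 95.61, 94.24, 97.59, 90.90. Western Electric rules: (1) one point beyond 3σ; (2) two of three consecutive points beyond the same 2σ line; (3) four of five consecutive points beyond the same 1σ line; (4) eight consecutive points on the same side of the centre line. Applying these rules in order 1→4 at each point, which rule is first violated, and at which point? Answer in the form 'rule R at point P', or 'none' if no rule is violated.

Zone of each point (C = within 1σ̂, B = 1σ̂–2σ̂, A = 2σ̂–3σ̂, * = beyond 3σ̂; sign = side of CL): 1:-C, 2:-C, 3:-B, 4:+*, 5:+C, 6:-C, 7:-B, 8:-C, 9:-B, 10:+B, 11:+C, 12:+B, 13:-C
Rule 1 (one point beyond the 3σ limits) is satisfied at point 4.

rule 1 at point 4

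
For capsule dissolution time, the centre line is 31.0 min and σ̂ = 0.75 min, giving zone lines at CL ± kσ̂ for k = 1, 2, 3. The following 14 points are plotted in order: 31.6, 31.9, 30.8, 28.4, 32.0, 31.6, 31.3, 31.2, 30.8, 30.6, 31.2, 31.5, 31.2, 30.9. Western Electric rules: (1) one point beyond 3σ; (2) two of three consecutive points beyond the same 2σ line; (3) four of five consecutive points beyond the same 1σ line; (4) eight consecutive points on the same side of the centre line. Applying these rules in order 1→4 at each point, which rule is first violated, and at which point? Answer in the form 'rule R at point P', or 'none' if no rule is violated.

Zone of each point (C = within 1σ̂, B = 1σ̂–2σ̂, A = 2σ̂–3σ̂, * = beyond 3σ̂; sign = side of CL): 1:+C, 2:+B, 3:-C, 4:-*, 5:+B, 6:+C, 7:+C, 8:+C, 9:-C, 10:-C, 11:+C, 12:+C, 13:+C, 14:-C
Rule 1 (one point beyond the 3σ limits) is satisfied at point 4.

rule 1 at point 4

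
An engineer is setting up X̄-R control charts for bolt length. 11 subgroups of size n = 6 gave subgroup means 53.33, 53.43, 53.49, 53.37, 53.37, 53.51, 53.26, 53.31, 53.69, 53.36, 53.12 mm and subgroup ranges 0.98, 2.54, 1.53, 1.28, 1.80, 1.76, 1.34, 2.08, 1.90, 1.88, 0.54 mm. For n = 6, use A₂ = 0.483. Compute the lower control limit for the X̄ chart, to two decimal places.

52.61

X̄̄ = (53.33 + 53.43 + 53.49 + 53.37 + 53.37 + 53.51 + 53.26 + 53.31 + 53.69 + 53.36 + 53.12) / 11 = 587.2400 / 11 = 53.3855
R̄ = (0.98 + 2.54 + 1.53 + 1.28 + 1.80 + 1.76 + 1.34 + 2.08 + 1.90 + 1.88 + 0.54) / 11 = 17.6300 / 11 = 1.6027
LCL = X̄̄ − A₂·R̄ = 53.3855 − 0.483 × 1.6027 = 52.6113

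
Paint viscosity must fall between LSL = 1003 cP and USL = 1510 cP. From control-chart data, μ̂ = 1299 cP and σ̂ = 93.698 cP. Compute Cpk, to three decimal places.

Cpu = (USL − μ̂) / (3σ̂) = (1510 − 1299) / (3 × 93.698) = 0.7506; Cpl = (μ̂ − LSL) / (3σ̂) = (1299 − 1003) / (3 × 93.698) = 1.0530; Cpk = min(Cpu, Cpl) = 0.7506

0.751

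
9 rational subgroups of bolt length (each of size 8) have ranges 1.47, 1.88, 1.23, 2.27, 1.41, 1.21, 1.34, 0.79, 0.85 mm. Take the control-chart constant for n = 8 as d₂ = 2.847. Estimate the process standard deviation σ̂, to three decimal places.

R̄ = (1.47 + 1.88 + 1.23 + 2.27 + 1.41 + 1.21 + 1.34 + 0.79 + 0.85) / 9 = 1.3833
σ̂ = R̄ / d₂ = 1.3833 / 2.847 = 0.4859

0.486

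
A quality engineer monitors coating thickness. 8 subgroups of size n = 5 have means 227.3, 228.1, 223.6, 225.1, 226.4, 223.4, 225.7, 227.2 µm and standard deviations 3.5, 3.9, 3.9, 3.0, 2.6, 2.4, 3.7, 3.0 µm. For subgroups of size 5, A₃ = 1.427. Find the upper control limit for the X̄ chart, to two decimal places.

230.49

X̄̄ = (227.3 + 228.1 + 223.6 + 225.1 + 226.4 + 223.4 + 225.7 + 227.2) / 8 = 225.8500
s̄ = (3.5 + 3.9 + 3.9 + 3.0 + 2.6 + 2.4 + 3.7 + 3.0) / 8 = 3.2500
UCL = X̄̄ + A₃·s̄ = 225.8500 + 1.427 × 3.2500 = 230.4878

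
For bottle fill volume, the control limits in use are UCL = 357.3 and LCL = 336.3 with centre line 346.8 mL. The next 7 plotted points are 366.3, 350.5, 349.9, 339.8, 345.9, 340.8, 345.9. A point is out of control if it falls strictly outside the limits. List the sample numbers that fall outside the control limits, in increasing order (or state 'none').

1

Compare each point to [336.3, 357.3]: sample 1 = 366.3 > UCL.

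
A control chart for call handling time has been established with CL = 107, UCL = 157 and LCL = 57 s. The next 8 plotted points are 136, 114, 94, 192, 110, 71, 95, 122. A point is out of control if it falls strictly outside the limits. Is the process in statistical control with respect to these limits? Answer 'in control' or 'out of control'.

Compare each point to [57, 157]: sample 4 = 192 > UCL.

out of control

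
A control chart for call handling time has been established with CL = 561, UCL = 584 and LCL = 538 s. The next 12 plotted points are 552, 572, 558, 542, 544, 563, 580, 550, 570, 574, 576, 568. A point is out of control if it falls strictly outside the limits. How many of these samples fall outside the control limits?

0

All 12 points lie within [538, 584].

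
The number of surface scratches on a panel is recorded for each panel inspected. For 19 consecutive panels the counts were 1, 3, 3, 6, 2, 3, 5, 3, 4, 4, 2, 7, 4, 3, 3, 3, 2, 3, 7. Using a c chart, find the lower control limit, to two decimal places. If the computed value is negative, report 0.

c̄ = (1 + 3 + 3 + 6 + 2 + 3 + 5 + 3 + 4 + 4 + 2 + 7 + 4 + 3 + 3 + 3 + 2 + 3 + 7) / 19 = 68 / 19 = 3.5789
LCL = c̄ − 3√c̄ = 3.5789 − 3 × 1.8918 = -2.0965 → 0 (cannot be negative)

0.00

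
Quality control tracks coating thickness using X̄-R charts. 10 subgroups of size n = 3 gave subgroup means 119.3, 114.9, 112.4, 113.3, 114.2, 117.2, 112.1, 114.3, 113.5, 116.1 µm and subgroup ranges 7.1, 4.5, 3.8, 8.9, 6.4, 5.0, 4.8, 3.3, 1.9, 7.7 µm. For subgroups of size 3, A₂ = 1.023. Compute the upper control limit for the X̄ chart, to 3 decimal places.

120.193

X̄̄ = (119.3 + 114.9 + 112.4 + 113.3 + 114.2 + 117.2 + 112.1 + 114.3 + 113.5 + 116.1) / 10 = 1147.3000 / 10 = 114.7300
R̄ = (7.1 + 4.5 + 3.8 + 8.9 + 6.4 + 5.0 + 4.8 + 3.3 + 1.9 + 7.7) / 10 = 53.4000 / 10 = 5.3400
UCL = X̄̄ + A₂·R̄ = 114.7300 + 1.023 × 5.3400 = 120.1928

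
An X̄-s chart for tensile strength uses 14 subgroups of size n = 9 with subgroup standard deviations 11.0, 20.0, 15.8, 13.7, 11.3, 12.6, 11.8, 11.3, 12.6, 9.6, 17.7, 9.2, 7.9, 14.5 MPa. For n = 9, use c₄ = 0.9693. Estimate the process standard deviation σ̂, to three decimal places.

s̄ = (11.0 + 20.0 + 15.8 + 13.7 + 11.3 + 12.6 + 11.8 + 11.3 + 12.6 + 9.6 + 17.7 + 9.2 + 7.9 + 14.5) / 14 = 12.7857
σ̂ = s̄ / c₄ = 12.7857 / 0.9693 = 13.1907

13.191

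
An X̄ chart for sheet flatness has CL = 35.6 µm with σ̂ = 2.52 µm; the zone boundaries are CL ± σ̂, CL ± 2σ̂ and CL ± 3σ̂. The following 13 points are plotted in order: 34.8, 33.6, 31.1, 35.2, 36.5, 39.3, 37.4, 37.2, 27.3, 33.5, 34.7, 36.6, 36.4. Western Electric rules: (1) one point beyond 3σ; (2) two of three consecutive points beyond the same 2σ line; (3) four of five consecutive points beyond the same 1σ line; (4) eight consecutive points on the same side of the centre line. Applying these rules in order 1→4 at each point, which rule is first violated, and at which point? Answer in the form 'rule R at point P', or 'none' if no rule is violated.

Zone of each point (C = within 1σ̂, B = 1σ̂–2σ̂, A = 2σ̂–3σ̂, * = beyond 3σ̂; sign = side of CL): 1:-C, 2:-C, 3:-B, 4:-C, 5:+C, 6:+B, 7:+C, 8:+C, 9:-*, 10:-C, 11:-C, 12:+C, 13:+C
Rule 1 (one point beyond the 3σ limits) is satisfied at point 9.

rule 1 at point 9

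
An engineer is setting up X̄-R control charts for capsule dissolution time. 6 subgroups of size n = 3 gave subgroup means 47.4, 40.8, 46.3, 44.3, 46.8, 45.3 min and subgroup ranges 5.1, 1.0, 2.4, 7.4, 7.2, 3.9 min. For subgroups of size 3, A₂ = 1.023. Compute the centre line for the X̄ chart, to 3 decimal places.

X̄̄ = (47.4 + 40.8 + 46.3 + 44.3 + 46.8 + 45.3) / 6 = 270.9000 / 6 = 45.1500
CL = X̄̄ = 45.1500

45.150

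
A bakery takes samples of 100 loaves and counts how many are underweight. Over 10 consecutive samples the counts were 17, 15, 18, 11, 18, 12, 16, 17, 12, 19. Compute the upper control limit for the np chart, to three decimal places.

26.357

p̄ = Σdᵢ / (k·n) = 155 / (10 × 100) = 0.15500
UCL = np̄ + 3·√(np̄(1−p̄)) = 15.5000 + 3 × √(15.5000×0.84500) = 15.5000 + 3 × 3.6190 = 26.3571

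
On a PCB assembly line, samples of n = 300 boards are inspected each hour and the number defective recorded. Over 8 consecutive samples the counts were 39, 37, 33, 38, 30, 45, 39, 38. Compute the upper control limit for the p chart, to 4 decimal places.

0.1818

p̄ = Σdᵢ / (k·n) = 299 / (8 × 300) = 0.12458
UCL = p̄ + 3·√(p̄(1−p̄)/n) = 0.12458 + 3 × √(0.12458×0.87542/300) = 0.12458 + 3 × 0.01907 = 0.18178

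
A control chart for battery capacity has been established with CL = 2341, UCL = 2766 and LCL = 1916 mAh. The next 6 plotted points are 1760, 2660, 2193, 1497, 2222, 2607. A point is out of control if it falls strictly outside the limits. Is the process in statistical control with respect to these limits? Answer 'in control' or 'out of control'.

out of control

Compare each point to [1916, 2766]: sample 1 = 1760 < LCL; sample 4 = 1497 < LCL.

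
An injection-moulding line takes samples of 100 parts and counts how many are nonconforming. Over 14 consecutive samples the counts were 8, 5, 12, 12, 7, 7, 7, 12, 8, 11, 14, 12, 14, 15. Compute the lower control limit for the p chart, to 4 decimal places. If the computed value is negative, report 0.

0.0117

p̄ = Σdᵢ / (k·n) = 144 / (14 × 100) = 0.10286
LCL = p̄ − 3·√(p̄(1−p̄)/n) = 0.10286 − 3 × 0.03038 = 0.01173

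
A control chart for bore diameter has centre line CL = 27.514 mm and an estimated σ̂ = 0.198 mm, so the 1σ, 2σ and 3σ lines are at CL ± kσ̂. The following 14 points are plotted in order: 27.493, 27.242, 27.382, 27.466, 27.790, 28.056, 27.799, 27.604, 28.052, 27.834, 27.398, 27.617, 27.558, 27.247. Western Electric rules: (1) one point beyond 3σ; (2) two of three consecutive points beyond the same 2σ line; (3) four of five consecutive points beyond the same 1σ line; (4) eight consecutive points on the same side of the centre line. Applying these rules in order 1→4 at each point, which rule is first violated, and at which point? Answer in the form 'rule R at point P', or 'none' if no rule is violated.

rule 3 at point 9

Zone of each point (C = within 1σ̂, B = 1σ̂–2σ̂, A = 2σ̂–3σ̂, * = beyond 3σ̂; sign = side of CL): 1:-C, 2:-B, 3:-C, 4:-C, 5:+B, 6:+A, 7:+B, 8:+C, 9:+A, 10:+B, 11:-C, 12:+C, 13:+C, 14:-B
Rule 3 (four of five consecutive points beyond the same 1σ limit) is satisfied at point 9.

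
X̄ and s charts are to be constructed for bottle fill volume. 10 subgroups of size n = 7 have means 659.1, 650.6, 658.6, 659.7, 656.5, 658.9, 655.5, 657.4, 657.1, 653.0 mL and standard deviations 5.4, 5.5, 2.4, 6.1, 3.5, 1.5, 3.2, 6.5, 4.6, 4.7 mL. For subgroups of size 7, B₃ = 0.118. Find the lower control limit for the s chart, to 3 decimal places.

0.512

s̄ = (5.4 + 5.5 + 2.4 + 6.1 + 3.5 + 1.5 + 3.2 + 6.5 + 4.6 + 4.7) / 10 = 4.3400
LCL_s = B₃·s̄ = 0.118 × 4.3400 = 0.5121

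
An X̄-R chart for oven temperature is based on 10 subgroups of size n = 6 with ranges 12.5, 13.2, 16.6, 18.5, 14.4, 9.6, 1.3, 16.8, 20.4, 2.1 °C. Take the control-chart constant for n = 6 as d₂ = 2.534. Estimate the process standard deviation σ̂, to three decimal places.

R̄ = (12.5 + 13.2 + 16.6 + 18.5 + 14.4 + 9.6 + 1.3 + 16.8 + 20.4 + 2.1) / 10 = 12.5400
σ̂ = R̄ / d₂ = 12.5400 / 2.534 = 4.9487

4.949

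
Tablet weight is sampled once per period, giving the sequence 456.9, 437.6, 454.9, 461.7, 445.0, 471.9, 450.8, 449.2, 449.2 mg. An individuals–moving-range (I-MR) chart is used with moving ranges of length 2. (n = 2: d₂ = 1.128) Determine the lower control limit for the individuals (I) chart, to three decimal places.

416.553

X̄ = (456.9 + 437.6 + 454.9 + 461.7 + 445.0 + 471.9 + 450.8 + 449.2 + 449.2) / 9 = 453.0222
Moving ranges: 19.3, 17.3, 6.8, 16.7, 26.9, 21.1, 1.6, 0.0; M̄R̄ = 109.7000 / 8 = 13.7125
LCL = X̄ − 3·M̄R̄/d₂ = 453.0222 − 3 × 13.7125 / 1.128 = 416.5528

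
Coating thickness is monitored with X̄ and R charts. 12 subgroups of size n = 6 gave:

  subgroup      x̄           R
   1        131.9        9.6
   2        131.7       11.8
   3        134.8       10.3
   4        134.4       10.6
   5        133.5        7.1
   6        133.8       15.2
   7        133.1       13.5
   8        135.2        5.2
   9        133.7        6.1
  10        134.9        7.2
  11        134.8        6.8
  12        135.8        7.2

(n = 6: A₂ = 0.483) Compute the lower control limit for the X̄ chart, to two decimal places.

129.52

X̄̄ = (131.9 + 131.7 + 134.8 + 134.4 + 133.5 + 133.8 + 133.1 + 135.2 + 133.7 + 134.9 + 134.8 + 135.8) / 12 = 1607.6000 / 12 = 133.9667
R̄ = (9.6 + 11.8 + 10.3 + 10.6 + 7.1 + 15.2 + 13.5 + 5.2 + 6.1 + 7.2 + 6.8 + 7.2) / 12 = 110.6000 / 12 = 9.2167
LCL = X̄̄ − A₂·R̄ = 133.9667 − 0.483 × 9.2167 = 129.5150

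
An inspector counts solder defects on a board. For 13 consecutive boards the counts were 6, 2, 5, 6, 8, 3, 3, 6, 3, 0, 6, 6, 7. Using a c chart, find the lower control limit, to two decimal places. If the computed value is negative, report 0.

0.00

c̄ = (6 + 2 + 5 + 6 + 8 + 3 + 3 + 6 + 3 + 0 + 6 + 6 + 7) / 13 = 61 / 13 = 4.6923
LCL = c̄ − 3√c̄ = 4.6923 − 3 × 2.1662 = -1.8062 → 0 (cannot be negative)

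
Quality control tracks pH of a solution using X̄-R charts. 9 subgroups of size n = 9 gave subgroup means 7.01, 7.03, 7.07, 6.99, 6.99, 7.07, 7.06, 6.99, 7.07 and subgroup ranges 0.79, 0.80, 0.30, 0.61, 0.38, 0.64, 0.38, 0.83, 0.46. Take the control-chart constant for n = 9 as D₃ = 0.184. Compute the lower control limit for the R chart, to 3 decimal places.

R̄ = (0.79 + 0.80 + 0.30 + 0.61 + 0.38 + 0.64 + 0.38 + 0.83 + 0.46) / 9 = 5.1900 / 9 = 0.5767
LCL_R = D₃·R̄ = 0.184 × 0.5767 = 0.1061

0.106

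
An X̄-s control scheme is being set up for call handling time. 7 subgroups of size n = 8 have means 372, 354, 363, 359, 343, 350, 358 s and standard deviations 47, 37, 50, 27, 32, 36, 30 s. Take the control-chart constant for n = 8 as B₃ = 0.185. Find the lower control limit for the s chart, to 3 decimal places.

6.845

s̄ = (47 + 37 + 50 + 27 + 32 + 36 + 30) / 7 = 37.0000
LCL_s = B₃·s̄ = 0.185 × 37.0000 = 6.8450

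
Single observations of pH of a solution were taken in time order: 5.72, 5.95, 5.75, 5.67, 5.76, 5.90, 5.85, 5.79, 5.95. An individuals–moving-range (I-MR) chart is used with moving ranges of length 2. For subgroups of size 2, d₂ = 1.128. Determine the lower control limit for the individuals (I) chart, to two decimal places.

X̄ = (5.72 + 5.95 + 5.75 + 5.67 + 5.76 + 5.90 + 5.85 + 5.79 + 5.95) / 9 = 5.8156
Moving ranges: 0.23, 0.20, 0.08, 0.09, 0.14, 0.05, 0.06, 0.16; M̄R̄ = 1.0100 / 8 = 0.1263
LCL = X̄ − 3·M̄R̄/d₂ = 5.8156 − 3 × 0.1263 / 1.128 = 5.4798

5.48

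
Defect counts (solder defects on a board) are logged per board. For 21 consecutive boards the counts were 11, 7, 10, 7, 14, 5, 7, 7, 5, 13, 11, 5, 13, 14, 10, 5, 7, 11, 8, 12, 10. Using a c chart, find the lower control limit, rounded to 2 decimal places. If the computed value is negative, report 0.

0.07

c̄ = (11 + 7 + 10 + 7 + 14 + 5 + 7 + 7 + 5 + 13 + 11 + 5 + 13 + 14 + 10 + 5 + 7 + 11 + 8 + 12 + 10) / 21 = 192 / 21 = 9.1429
LCL = c̄ − 3√c̄ = 9.1429 − 3 × 3.0237 = 0.0717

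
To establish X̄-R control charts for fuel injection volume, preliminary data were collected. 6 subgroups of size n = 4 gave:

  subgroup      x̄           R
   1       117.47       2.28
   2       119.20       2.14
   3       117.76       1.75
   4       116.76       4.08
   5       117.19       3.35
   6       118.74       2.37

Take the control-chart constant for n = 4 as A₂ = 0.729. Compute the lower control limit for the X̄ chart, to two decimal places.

115.91

X̄̄ = (117.47 + 119.20 + 117.76 + 116.76 + 117.19 + 118.74) / 6 = 707.1200 / 6 = 117.8533
R̄ = (2.28 + 2.14 + 1.75 + 4.08 + 3.35 + 2.37) / 6 = 15.9700 / 6 = 2.6617
LCL = X̄̄ − A₂·R̄ = 117.8533 − 0.729 × 2.6617 = 115.9130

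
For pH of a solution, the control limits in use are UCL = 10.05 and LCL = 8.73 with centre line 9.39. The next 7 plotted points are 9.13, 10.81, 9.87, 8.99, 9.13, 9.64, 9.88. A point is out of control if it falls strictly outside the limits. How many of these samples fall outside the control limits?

Compare each point to [8.73, 10.05]: sample 2 = 10.81 > UCL.

1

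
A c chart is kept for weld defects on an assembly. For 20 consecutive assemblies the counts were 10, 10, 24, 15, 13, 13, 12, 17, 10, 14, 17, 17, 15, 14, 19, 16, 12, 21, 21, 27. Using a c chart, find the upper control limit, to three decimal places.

c̄ = (10 + 10 + 24 + 15 + 13 + 13 + 12 + 17 + 10 + 14 + 17 + 17 + 15 + 14 + 19 + 16 + 12 + 21 + 21 + 27) / 20 = 317 / 20 = 15.8500
UCL = c̄ + 3√c̄ = 15.8500 + 3 × √15.8500 = 15.8500 + 3 × 3.9812 = 27.7936

27.794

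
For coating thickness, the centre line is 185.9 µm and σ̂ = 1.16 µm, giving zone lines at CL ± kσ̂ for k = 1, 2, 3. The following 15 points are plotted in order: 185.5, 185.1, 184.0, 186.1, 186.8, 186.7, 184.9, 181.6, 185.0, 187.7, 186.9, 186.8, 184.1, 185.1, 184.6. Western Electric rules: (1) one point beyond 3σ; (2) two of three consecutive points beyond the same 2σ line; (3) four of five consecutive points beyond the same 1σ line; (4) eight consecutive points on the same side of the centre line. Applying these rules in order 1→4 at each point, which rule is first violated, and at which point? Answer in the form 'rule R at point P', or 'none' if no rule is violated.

rule 1 at point 8

Zone of each point (C = within 1σ̂, B = 1σ̂–2σ̂, A = 2σ̂–3σ̂, * = beyond 3σ̂; sign = side of CL): 1:-C, 2:-C, 3:-B, 4:+C, 5:+C, 6:+C, 7:-C, 8:-*, 9:-C, 10:+B, 11:+C, 12:+C, 13:-B, 14:-C, 15:-B
Rule 1 (one point beyond the 3σ limits) is satisfied at point 8.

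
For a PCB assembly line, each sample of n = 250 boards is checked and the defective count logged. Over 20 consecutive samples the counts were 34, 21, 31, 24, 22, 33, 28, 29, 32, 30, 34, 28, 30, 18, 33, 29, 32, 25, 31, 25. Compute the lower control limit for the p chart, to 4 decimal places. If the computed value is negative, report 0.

0.0535

p̄ = Σdᵢ / (k·n) = 569 / (20 × 250) = 0.11380
LCL = p̄ − 3·√(p̄(1−p̄)/n) = 0.11380 − 3 × 0.02008 = 0.05355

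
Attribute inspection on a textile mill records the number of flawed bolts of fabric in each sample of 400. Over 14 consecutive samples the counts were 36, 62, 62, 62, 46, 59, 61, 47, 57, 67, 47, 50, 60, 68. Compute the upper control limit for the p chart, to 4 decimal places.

p̄ = Σdᵢ / (k·n) = 784 / (14 × 400) = 0.14000
UCL = p̄ + 3·√(p̄(1−p̄)/n) = 0.14000 + 3 × √(0.14000×0.86000/400) = 0.14000 + 3 × 0.01735 = 0.19205

0.1920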